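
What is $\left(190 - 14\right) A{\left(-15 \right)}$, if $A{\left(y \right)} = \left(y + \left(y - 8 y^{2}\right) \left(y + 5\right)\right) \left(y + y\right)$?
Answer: $-95752800$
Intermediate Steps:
$A{\left(y \right)} = 2 y \left(y + \left(5 + y\right) \left(y - 8 y^{2}\right)\right)$ ($A{\left(y \right)} = \left(y + \left(y - 8 y^{2}\right) \left(5 + y\right)\right) 2 y = \left(y + \left(5 + y\right) \left(y - 8 y^{2}\right)\right) 2 y = 2 y \left(y + \left(5 + y\right) \left(y - 8 y^{2}\right)\right)$)
$\left(190 - 14\right) A{\left(-15 \right)} = \left(190 - 14\right) \left(-15\right)^{2} \left(12 - -1170 - 16 \left(-15\right)^{2}\right) = 176 \cdot 225 \left(12 + 1170 - 3600\right) = 176 \cdot 225 \left(-2418\right) = 176 \left(-544050\right) = -95752800$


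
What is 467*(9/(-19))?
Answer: -4203/19 ≈ -221.21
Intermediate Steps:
467*(9/(-19)) = 467*(9*(-1/19)) = 467*(-9/19) = -4203/19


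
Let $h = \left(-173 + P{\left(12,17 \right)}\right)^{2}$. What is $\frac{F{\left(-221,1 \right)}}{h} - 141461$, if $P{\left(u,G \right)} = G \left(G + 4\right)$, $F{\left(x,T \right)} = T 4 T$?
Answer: $- \frac{1197325903}{8464} \approx -1.4146 \cdot 10^{5}$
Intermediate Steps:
$F{\left(x,T \right)} = 4 T^{2}$ ($F{\left(x,T \right)} = 4 T T = 4 T^{2}$)
$P{\left(u,G \right)} = G \left(4 + G\right)$
$h = 33856$ ($h = \left(-173 + 17 \left(4 + 17\right)\right)^{2} = \left(-173 + 17 \cdot 21\right)^{2} = \left(-173 + 357\right)^{2} = 184^{2} = 33856$)
$\frac{F{\left(-221,1 \right)}}{h} - 141461 = \frac{4 \cdot 1^{2}}{33856} - 141461 = 4 \cdot 1 \cdot \frac{1}{33856} - 141461 = 4 \cdot \frac{1}{33856} - 141461 = \frac{1}{8464} - 141461 = - \frac{1197325903}{8464}$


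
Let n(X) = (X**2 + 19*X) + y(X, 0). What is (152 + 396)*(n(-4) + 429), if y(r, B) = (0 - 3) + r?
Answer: 198376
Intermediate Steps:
y(r, B) = -3 + r
n(X) = -3 + X**2 + 20*X (n(X) = (X**2 + 19*X) + (-3 + X) = -3 + X**2 + 20*X)
(152 + 396)*(n(-4) + 429) = (152 + 396)*((-3 + (-4)**2 + 20*(-4)) + 429) = 548*((-3 + 16 - 80) + 429) = 548*(-67 + 429) = 548*362 = 198376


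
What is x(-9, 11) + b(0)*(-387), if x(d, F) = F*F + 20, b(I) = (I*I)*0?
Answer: 141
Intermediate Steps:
b(I) = 0 (b(I) = I²*0 = 0)
x(d, F) = 20 + F² (x(d, F) = F² + 20 = 20 + F²)
x(-9, 11) + b(0)*(-387) = (20 + 11²) + 0*(-387) = (20 + 121) + 0 = 141 + 0 = 141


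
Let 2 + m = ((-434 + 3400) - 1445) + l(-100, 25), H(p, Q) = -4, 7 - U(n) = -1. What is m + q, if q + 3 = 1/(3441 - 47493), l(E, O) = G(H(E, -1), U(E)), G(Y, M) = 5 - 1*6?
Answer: 66738779/44052 ≈ 1515.0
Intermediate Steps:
U(n) = 8 (U(n) = 7 - 1*(-1) = 7 + 1 = 8)
G(Y, M) = -1 (G(Y, M) = 5 - 6 = -1)
l(E, O) = -1
m = 1518 (m = -2 + (((-434 + 3400) - 1445) - 1) = -2 + ((2966 - 1445) - 1) = -2 + (1521 - 1) = -2 + 1520 = 1518)
q = -132157/44052 (q = -3 + 1/(3441 - 47493) = -3 + 1/(-44052) = -3 - 1/44052 = -132157/44052 ≈ -3.0000)
m + q = 1518 - 132157/44052 = 66738779/44052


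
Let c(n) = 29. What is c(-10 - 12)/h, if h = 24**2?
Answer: 29/576 ≈ 0.050347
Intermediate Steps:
h = 576
c(-10 - 12)/h = 29/576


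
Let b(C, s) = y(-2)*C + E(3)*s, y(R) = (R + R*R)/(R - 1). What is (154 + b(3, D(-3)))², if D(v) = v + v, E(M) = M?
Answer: 17956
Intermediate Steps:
D(v) = 2*v
y(R) = (R + R²)/(-1 + R)
b(C, s) = 3*s - 2*C/3 (b(C, s) = (-2*(1 - 2)/(-1 - 2))*C + 3*s = (-2*(-1)/(-3))*C + 3*s = (-2*(-⅓)*(-1))*C + 3*s = -2*C/3 + 3*s = 3*s - 2*C/3)
(154 + b(3, D(-3)))² = (154 + (3*(2*(-3)) - ⅔*3))² = (154 + (3*(-6) - 2))² = (154 + (-18 - 2))² = (154 - 20)² = 134² = 17956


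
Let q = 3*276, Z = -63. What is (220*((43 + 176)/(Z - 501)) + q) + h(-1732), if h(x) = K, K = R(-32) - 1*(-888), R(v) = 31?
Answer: 78094/47 ≈ 1661.6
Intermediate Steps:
K = 919 (K = 31 - 1*(-888) = 31 + 888 = 919)
q = 828
h(x) = 919
(220*((43 + 176)/(Z - 501)) + q) + h(-1732) = (220*((43 + 176)/(-63 - 501)) + 828) + 919 = (220*(219/(-564)) + 828) + 919 = (220*(219*(-1/564)) + 828) + 919 = (220*(-73/188) + 828) + 919 = (-4015/47 + 828) + 919 = 34901/47 + 919 = 78094/47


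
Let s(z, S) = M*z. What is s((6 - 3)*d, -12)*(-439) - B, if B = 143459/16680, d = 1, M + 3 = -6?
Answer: 197564581/16680 ≈ 11844.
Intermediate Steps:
M = -9 (M = -3 - 6 = -9)
s(z, S) = -9*z
B = 143459/16680 (B = 143459*(1/16680) = 143459/16680 ≈ 8.6007)
s((6 - 3)*d, -12)*(-439) - B = -9*(6 - 3)*(-439) - 1*143459/16680 = -27*(-439) - 143459/16680 = 11853 - 143459/16680 = 197564581/16680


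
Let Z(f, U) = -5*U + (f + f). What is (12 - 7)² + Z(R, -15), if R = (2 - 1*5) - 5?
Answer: 84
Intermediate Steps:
R = -8 (R = (2 - 5) - 5 = -3 - 5 = -8)
Z(f, U) = -5*U + 2*f
(12 - 7)² + Z(R, -15) = (12 - 7)² + (-5*(-15) + 2*(-8)) = 5² + (75 - 16) = 25 + 59 = 84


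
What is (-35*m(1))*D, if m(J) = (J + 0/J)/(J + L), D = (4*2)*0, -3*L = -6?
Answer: 0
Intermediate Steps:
L = 2 (L = -⅓*(-6) = 2)
D = 0 (D = 8*0 = 0)
m(J) = J/(2 + J) (m(J) = (J + 0/J)/(J + 2) = (J + 0)/(2 + J) = J/(2 + J))
(-35*m(1))*D = -35/(2 + 1)*0 = -35/3*0 = 0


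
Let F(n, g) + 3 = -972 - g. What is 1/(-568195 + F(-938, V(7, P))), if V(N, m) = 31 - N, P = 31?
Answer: -1/569194 ≈ -1.7569e-6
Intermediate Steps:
F(n, g) = -975 - g (F(n, g) = -3 + (-972 - g) = -975 - g)
1/(-568195 + F(-938, V(7, P))) = 1/(-568195 + (-975 - (31 - 1*7))) = 1/(-568195 + (-975 - (31 - 7))) = 1/(-568195 + (-975 - 1*24)) = 1/(-568195 + (-975 - 24)) = 1/(-568195 - 999) = 1/(-569194) = -1/569194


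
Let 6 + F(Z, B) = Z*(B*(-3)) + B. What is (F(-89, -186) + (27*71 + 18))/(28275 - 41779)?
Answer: 47919/13504 ≈ 3.5485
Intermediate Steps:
F(Z, B) = -6 + B - 3*B*Z (F(Z, B) = -6 + (Z*(B*(-3)) + B) = -6 + (Z*(-3*B) + B) = -6 + (-3*B*Z + B) = -6 + (B - 3*B*Z) = -6 + B - 3*B*Z)
(F(-89, -186) + (27*71 + 18))/(28275 - 41779) = ((-6 - 186 - 3*(-186)*(-89)) + (27*71 + 18))/(28275 - 41779) = ((-6 - 186 - 49662) + (1917 + 18))/(-13504) = (-49854 + 1935)*(-1/13504) = -47919*(-1/13504) = 47919/13504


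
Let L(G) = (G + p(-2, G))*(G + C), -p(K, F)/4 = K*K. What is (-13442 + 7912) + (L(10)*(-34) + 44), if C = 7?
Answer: -2018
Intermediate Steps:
p(K, F) = -4*K² (p(K, F) = -4*K*K = -4*K²)
L(G) = (-16 + G)*(7 + G) (L(G) = (G - 4*(-2)²)*(G + 7) = (G - 4*4)*(7 + G) = (G - 16)*(7 + G) = (-16 + G)*(7 + G))
(-13442 + 7912) + (L(10)*(-34) + 44) = (-13442 + 7912) + ((-112 + 10² - 9*10)*(-34) + 44) = -5530 + ((-112 + 100 - 90)*(-34) + 44) = -5530 + (-102*(-34) + 44) = -5530 + (3468 + 44) = -5530 + 3512 = -2018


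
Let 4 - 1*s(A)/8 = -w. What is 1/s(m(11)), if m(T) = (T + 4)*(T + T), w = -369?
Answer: -1/2920 ≈ -0.00034247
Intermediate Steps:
m(T) = 2*T*(4 + T) (m(T) = (4 + T)*(2*T) = 2*T*(4 + T))
s(A) = -2920 (s(A) = 32 - (-8)*(-369) = 32 - 8*369 = 32 - 2952 = -2920)
1/s(m(11)) = 1/(-2920) = -1/2920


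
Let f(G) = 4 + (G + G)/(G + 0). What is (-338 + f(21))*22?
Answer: -7304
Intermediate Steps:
f(G) = 6 (f(G) = 4 + (2*G)/G = 4 + 2 = 6)
(-338 + f(21))*22 = (-338 + 6)*22 = -332*22 = -7304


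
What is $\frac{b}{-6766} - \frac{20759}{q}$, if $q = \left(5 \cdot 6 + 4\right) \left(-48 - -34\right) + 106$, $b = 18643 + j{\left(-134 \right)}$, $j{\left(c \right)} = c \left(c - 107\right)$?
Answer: $\frac{30402176}{625855} \approx 48.577$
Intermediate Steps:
$j{\left(c \right)} = c \left(-107 + c\right)$
$b = 50937$ ($b = 18643 - 134 \left(-107 - 134\right) = 18643 - -32294 = 18643 + 32294 = 50937$)
$q = -370$ ($q = \left(30 + 4\right) \left(-48 + 34\right) + 106 = 34 \left(-14\right) + 106 = -476 + 106 = -370$)
$\frac{b}{-6766} - \frac{20759}{q} = \frac{50937}{-6766} - \frac{20759}{-370} = 50937 \left(- \frac{1}{6766}\right) - - \frac{20759}{370} = - \frac{50937}{6766} + \frac{20759}{370} = \frac{30402176}{625855}$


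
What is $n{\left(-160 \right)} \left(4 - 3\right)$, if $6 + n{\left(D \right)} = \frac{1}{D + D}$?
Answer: $- \frac{1921}{320} \approx -6.0031$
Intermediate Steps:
$n{\left(D \right)} = -6 + \frac{1}{2 D}$ ($n{\left(D \right)} = -6 + \frac{1}{D + D} = -6 + \frac{1}{2 D}$)
$n{\left(-160 \right)} \left(4 - 3\right) = \left(-6 + \frac{1}{2 \left(-160\right)}\right) \left(4 - 3\right) = \left(-6 + \frac{1}{2} \left(- \frac{1}{160}\right)\right) \left(4 - 3\right) = \left(-6 - \frac{1}{320}\right) 1 = \left(- \frac{1921}{320}\right) 1 = - \frac{1921}{320}$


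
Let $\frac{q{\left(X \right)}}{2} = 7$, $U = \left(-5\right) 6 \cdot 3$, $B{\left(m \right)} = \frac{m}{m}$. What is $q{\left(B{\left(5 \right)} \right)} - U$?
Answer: $104$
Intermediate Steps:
$B{\left(m \right)} = 1$
$U = -90$ ($U = \left(-30\right) 3 = -90$)
$q{\left(X \right)} = 14$ ($q{\left(X \right)} = 2 \cdot 7 = 14$)
$q{\left(B{\left(5 \right)} \right)} - U = 14 - -90 = 14 + 90 = 104$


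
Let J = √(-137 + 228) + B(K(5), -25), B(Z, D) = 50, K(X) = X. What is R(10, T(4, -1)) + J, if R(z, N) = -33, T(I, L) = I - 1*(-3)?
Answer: 17 + √91 ≈ 26.539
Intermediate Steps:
T(I, L) = 3 + I (T(I, L) = I + 3 = 3 + I)
J = 50 + √91 (J = √(-137 + 228) + 50 = √91 + 50 = 50 + √91 ≈ 59.539)
R(10, T(4, -1)) + J = -33 + (50 + √91) = 17 + √91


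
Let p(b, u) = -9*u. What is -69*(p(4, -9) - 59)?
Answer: -1518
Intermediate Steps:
-69*(p(4, -9) - 59) = -69*(-9*(-9) - 59) = -69*(81 - 59) = -69*22 = -1518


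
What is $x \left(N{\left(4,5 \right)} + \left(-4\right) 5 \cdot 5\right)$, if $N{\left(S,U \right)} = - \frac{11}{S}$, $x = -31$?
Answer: $\frac{12741}{4} \approx 3185.3$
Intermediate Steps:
$x \left(N{\left(4,5 \right)} + \left(-4\right) 5 \cdot 5\right) = - 31 \left(- \frac{11}{4} + \left(-4\right) 5 \cdot 5\right) = - 31 \left(\left(-11\right) \frac{1}{4} - 100\right) = - 31 \left(- \frac{11}{4} - 100\right) = \left(-31\right) \left(- \frac{411}{4}\right) = \frac{12741}{4}$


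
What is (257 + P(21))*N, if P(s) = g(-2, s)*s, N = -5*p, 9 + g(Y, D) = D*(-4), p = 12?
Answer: 101760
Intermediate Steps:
g(Y, D) = -9 - 4*D (g(Y, D) = -9 + D*(-4) = -9 - 4*D)
N = -60 (N = -5*12 = -60)
P(s) = s*(-9 - 4*s) (P(s) = (-9 - 4*s)*s = s*(-9 - 4*s))
(257 + P(21))*N = (257 - 1*21*(9 + 4*21))*(-60) = (257 - 1*21*(9 + 84))*(-60) = (257 - 1*21*93)*(-60) = (257 - 1953)*(-60) = -1696*(-60) = 101760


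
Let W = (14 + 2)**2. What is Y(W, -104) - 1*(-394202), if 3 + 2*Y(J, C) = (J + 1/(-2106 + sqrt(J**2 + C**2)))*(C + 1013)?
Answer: 2225438166233/4358884 - 909*sqrt(1193)/1089721 ≈ 5.1055e+5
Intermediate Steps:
W = 256 (W = 16**2 = 256)
Y(J, C) = -3/2 + (1013 + C)*(J + 1/(-2106 + sqrt(C**2 + J**2)))/2 (Y(J, C) = -3/2 + ((J + 1/(-2106 + sqrt(J**2 + C**2)))*(C + 1013))/2 = -3/2 + ((J + 1/(-2106 + sqrt(C**2 + J**2)))*(1013 + C))/2 = -3/2 + ((1013 + C)*(J + 1/(-2106 + sqrt(C**2 + J**2))))/2 = -3/2 + (1013 + C)*(J + 1/(-2106 + sqrt(C**2 + J**2)))/2)
Y(W, -104) - 1*(-394202) = (7331 - 104 - 2133378*256 - 3*sqrt((-104)**2 + 256**2) - 2106*(-104)*256 + 1013*256*sqrt((-104)**2 + 256**2) - 104*256*sqrt((-104)**2 + 256**2))/(2*(-2106 + sqrt((-104)**2 + 256**2))) - 1*(-394202) = (7331 - 104 - 546144768 - 3*sqrt(10816 + 65536) + 56070144 + 1013*256*sqrt(10816 + 65536) - 104*256*sqrt(10816 + 65536))/(2*(-2106 + sqrt(10816 + 65536))) + 394202 = (7331 - 104 - 546144768 - 24*sqrt(1193) + 56070144 + 1013*256*sqrt(76352) - 104*256*sqrt(76352))/(2*(-2106 + sqrt(76352))) + 394202 = (7331 - 104 - 546144768 - 24*sqrt(1193) + 56070144 + 1013*256*(8*sqrt(1193)) - 104*256*8*sqrt(1193))/(2*(-2106 + 8*sqrt(1193))) + 394202 = (7331 - 104 - 546144768 - 24*sqrt(1193) + 56070144 + 2074624*sqrt(1193) - 212992*sqrt(1193))/(2*(-2106 + 8*sqrt(1193))) + 394202 = (-490067397 + 1861608*sqrt(1193))/(2*(-2106 + 8*sqrt(1193))) + 394202 = 394202 + (-490067397 + 1861608*sqrt(1193))/(2*(-2106 + 8*sqrt(1193)))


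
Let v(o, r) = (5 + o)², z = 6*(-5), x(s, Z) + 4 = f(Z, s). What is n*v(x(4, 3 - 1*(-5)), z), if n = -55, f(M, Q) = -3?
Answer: -220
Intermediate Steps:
x(s, Z) = -7 (x(s, Z) = -4 - 3 = -7)
z = -30
n*v(x(4, 3 - 1*(-5)), z) = -55*(5 - 7)² = -55*(-2)² = -55*4 = -220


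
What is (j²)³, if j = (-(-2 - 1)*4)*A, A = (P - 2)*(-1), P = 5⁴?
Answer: 174588549264577873022976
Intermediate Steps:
P = 625
A = -623 (A = (625 - 2)*(-1) = 623*(-1) = -623)
j = -7476 (j = -(-2 - 1)*4*(-623) = -(-3)*4*(-623) = -1*(-12)*(-623) = 12*(-623) = -7476)
(j²)³ = ((-7476)²)³ = 55890576³ = 174588549264577873022976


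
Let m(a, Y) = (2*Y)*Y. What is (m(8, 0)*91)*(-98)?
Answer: 0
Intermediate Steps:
m(a, Y) = 2*Y²
(m(8, 0)*91)*(-98) = ((2*0²)*91)*(-98) = ((2*0)*91)*(-98) = (0*91)*(-98) = 0*(-98) = 0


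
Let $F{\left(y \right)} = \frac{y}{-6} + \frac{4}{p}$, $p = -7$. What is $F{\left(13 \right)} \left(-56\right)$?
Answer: $\frac{460}{3} \approx 153.33$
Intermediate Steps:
$F{\left(y \right)} = - \frac{4}{7} - \frac{y}{6}$ ($F{\left(y \right)} = \frac{y}{-6} + \frac{4}{-7} = y \left(- \frac{1}{6}\right) + 4 \left(- \frac{1}{7}\right) = - \frac{y}{6} - \frac{4}{7} = - \frac{4}{7} - \frac{y}{6}$)
$F{\left(13 \right)} \left(-56\right) = \left(- \frac{4}{7} - \frac{13}{6}\right) \left(-56\right) = \left(- \frac{115}{42}\right) \left(-56\right) = \frac{460}{3}$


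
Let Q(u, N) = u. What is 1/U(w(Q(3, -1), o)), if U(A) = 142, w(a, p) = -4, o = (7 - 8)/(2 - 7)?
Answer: 1/142 ≈ 0.0070423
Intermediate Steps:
o = ⅕ (o = -1/(-5) = -1*(-⅕) = ⅕ ≈ 0.20000)
1/U(w(Q(3, -1), o)) = 1/142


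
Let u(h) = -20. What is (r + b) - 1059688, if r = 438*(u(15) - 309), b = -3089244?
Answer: -4293034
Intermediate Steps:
r = -144102 (r = 438*(-20 - 309) = 438*(-329) = -144102)
(r + b) - 1059688 = (-144102 - 3089244) - 1059688 = -3233346 - 1059688 = -4293034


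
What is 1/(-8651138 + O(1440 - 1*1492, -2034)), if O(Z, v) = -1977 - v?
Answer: -1/8651081 ≈ -1.1559e-7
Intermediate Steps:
1/(-8651138 + O(1440 - 1*1492, -2034)) = 1/(-8651138 + (-1977 - 1*(-2034))) = 1/(-8651138 + (-1977 + 2034)) = 1/(-8651138 + 57) = 1/(-8651081) = -1/8651081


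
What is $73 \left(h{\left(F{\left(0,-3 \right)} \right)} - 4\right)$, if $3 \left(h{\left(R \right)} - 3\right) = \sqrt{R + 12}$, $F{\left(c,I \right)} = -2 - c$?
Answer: $-73 + \frac{73 \sqrt{10}}{3} \approx 3.9488$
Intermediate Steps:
$h{\left(R \right)} = 3 + \frac{\sqrt{12 + R}}{3}$ ($h{\left(R \right)} = 3 + \frac{\sqrt{R + 12}}{3} = 3 + \frac{\sqrt{12 + R}}{3}$)
$73 \left(h{\left(F{\left(0,-3 \right)} \right)} - 4\right) = 73 \left(\left(3 + \frac{\sqrt{12 - 2}}{3}\right) - 4\right) = 73 \left(\left(3 + \frac{\sqrt{10}}{3}\right) - 4\right) = 73 \left(-1 + \frac{\sqrt{10}}{3}\right) = -73 + \frac{73 \sqrt{10}}{3}$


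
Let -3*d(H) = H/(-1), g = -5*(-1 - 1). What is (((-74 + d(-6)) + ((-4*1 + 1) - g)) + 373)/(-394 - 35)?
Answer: -284/429 ≈ -0.66200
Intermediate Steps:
g = 10 (g = -5*(-2) = 10)
d(H) = H/3 (d(H) = -H/(3*(-1)) = -H*(-1)/3 = -(-1)*H/3 = H/3)
(((-74 + d(-6)) + ((-4*1 + 1) - g)) + 373)/(-394 - 35) = (((-74 + (⅓)*(-6)) + ((-4*1 + 1) - 1*10)) + 373)/(-394 - 35) = (((-74 - 2) + ((-4 + 1) - 10)) + 373)/(-429) = ((-76 + (-3 - 10)) + 373)*(-1/429) = ((-76 - 13) + 373)*(-1/429) = (-89 + 373)*(-1/429) = 284*(-1/429) = -284/429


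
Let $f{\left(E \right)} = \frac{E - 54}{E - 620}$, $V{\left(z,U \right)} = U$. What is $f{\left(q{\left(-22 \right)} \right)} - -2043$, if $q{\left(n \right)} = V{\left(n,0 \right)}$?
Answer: $\frac{633357}{310} \approx 2043.1$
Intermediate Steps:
$q{\left(n \right)} = 0$
$f{\left(E \right)} = \frac{-54 + E}{-620 + E}$
$f{\left(q{\left(-22 \right)} \right)} - -2043 = \frac{-54 + 0}{-620 + 0} - -2043 = \frac{1}{-620} \left(-54\right) + 2043 = \left(- \frac{1}{620}\right) \left(-54\right) + 2043 = \frac{27}{310} + 2043 = \frac{633357}{310}$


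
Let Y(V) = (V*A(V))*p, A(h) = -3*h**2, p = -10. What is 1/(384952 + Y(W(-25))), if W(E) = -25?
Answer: -1/83798 ≈ -1.1933e-5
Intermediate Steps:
Y(V) = 30*V**3 (Y(V) = (V*(-3*V**2))*(-10) = -3*V**3*(-10) = 30*V**3)
1/(384952 + Y(W(-25))) = 1/(384952 + 30*(-25)**3) = 1/(384952 + 30*(-15625)) = 1/(384952 - 468750) = 1/(-83798) = -1/83798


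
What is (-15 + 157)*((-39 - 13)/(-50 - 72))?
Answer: 3692/61 ≈ 60.525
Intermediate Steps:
(-15 + 157)*((-39 - 13)/(-50 - 72)) = 142*(-52/(-122)) = 142*(-52*(-1/122)) = 142*(26/61) = 3692/61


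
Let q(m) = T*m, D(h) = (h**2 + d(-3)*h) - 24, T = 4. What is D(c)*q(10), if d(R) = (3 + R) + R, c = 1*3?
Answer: -960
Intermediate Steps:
c = 3
d(R) = 3 + 2*R
D(h) = -24 + h**2 - 3*h (D(h) = (h**2 + (3 + 2*(-3))*h) - 24 = (h**2 + (3 - 6)*h) - 24 = (h**2 - 3*h) - 24 = -24 + h**2 - 3*h)
q(m) = 4*m
D(c)*q(10) = (-24 + 3**2 - 3*3)*(4*10) = (-24 + 9 - 9)*40 = -24*40 = -960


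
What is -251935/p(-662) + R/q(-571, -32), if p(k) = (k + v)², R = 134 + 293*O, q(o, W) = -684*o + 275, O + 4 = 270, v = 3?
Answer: -64560837233/169733951759 ≈ -0.38036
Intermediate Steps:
O = 266 (O = -4 + 270 = 266)
q(o, W) = 275 - 684*o
R = 78072 (R = 134 + 293*266 = 134 + 77938 = 78072)
p(k) = (3 + k)² (p(k) = (k + 3)² = (3 + k)²)
-251935/p(-662) + R/q(-571, -32) = -251935/(3 - 662)² + 78072/(275 - 684*(-571)) = -251935/((-659)²) + 78072/(275 + 390564) = -251935/434281 + 78072/390839 = -64560837233/169733951759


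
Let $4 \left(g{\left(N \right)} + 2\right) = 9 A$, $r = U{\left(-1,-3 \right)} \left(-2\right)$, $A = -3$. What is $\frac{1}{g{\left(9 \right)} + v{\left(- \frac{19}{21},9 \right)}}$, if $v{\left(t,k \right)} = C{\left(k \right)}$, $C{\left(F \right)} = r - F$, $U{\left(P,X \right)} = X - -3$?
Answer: $- \frac{4}{71} \approx -0.056338$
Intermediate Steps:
$U{\left(P,X \right)} = 3 + X$ ($U{\left(P,X \right)} = X + 3 = 3 + X$)
$r = 0$ ($r = \left(3 - 3\right) \left(-2\right) = 0 \left(-2\right) = 0$)
$C{\left(F \right)} = - F$ ($C{\left(F \right)} = 0 - F = - F$)
$g{\left(N \right)} = - \frac{35}{4}$ ($g{\left(N \right)} = -2 + \frac{9 \left(-3\right)}{4} = -2 + \frac{1}{4} \left(-27\right) = -2 - \frac{27}{4} = - \frac{35}{4}$)
$v{\left(t,k \right)} = - k$
$\frac{1}{g{\left(9 \right)} + v{\left(- \frac{19}{21},9 \right)}} = \frac{1}{- \frac{35}{4} - 9} = \frac{1}{- \frac{71}{4}} = - \frac{4}{71}$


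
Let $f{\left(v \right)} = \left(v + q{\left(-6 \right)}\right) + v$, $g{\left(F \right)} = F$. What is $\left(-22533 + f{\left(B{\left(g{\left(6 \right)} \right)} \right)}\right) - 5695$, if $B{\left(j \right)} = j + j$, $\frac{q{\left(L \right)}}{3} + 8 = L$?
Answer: $-28246$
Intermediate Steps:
$q{\left(L \right)} = -24 + 3 L$
$B{\left(j \right)} = 2 j$
$f{\left(v \right)} = -42 + 2 v$ ($f{\left(v \right)} = \left(v + \left(-24 + 3 \left(-6\right)\right)\right) + v = \left(v - 42\right) + v = \left(-42 + v\right) + v = -42 + 2 v$)
$\left(-22533 + f{\left(B{\left(g{\left(6 \right)} \right)} \right)}\right) - 5695 = \left(-22533 - \left(42 - 2 \cdot 2 \cdot 6\right)\right) - 5695 = \left(-22533 + \left(-42 + 2 \cdot 12\right)\right) - 5695 = \left(-22533 + \left(-42 + 24\right)\right) - 5695 = \left(-22533 - 18\right) - 5695 = -22551 - 5695 = -28246$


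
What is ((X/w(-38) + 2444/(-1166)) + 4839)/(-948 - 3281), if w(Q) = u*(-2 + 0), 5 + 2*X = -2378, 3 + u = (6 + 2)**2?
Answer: -689448549/601583708 ≈ -1.1461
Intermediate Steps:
u = 61 (u = -3 + (6 + 2)**2 = -3 + 8**2 = -3 + 64 = 61)
X = -2383/2 (X = -5/2 + (1/2)*(-2378) = -5/2 - 1189 = -2383/2 ≈ -1191.5)
w(Q) = -122 (w(Q) = 61*(-2 + 0) = 61*(-2) = -122)
((X/w(-38) + 2444/(-1166)) + 4839)/(-948 - 3281) = ((-2383/2/(-122) + 2444/(-1166)) + 4839)/(-948 - 3281) = ((-2383/2*(-1/122) + 2444*(-1/1166)) + 4839)/(-4229) = ((2383/244 - 1222/583) + 4839)*(-1/4229) = (1091121/142252 + 4839)*(-1/4229) = (689448549/142252)*(-1/4229) = -689448549/601583708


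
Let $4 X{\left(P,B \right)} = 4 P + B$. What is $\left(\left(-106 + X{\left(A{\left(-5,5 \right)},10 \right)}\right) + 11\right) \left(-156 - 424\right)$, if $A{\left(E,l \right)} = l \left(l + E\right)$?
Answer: $53650$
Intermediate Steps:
$A{\left(E,l \right)} = l \left(E + l\right)$
$X{\left(P,B \right)} = P + \frac{B}{4}$ ($X{\left(P,B \right)} = \frac{4 P + B}{4} = \frac{B + 4 P}{4} = P + \frac{B}{4}$)
$\left(\left(-106 + X{\left(A{\left(-5,5 \right)},10 \right)}\right) + 11\right) \left(-156 - 424\right) = \left(\left(-106 + \left(5 \left(-5 + 5\right) + \frac{1}{4} \cdot 10\right)\right) + 11\right) \left(-156 - 424\right) = \left(\left(-106 + \left(5 \cdot 0 + \frac{5}{2}\right)\right) + 11\right) \left(-580\right) = \left(\left(-106 + \left(0 + \frac{5}{2}\right)\right) + 11\right) \left(-580\right) = \left(\left(-106 + \frac{5}{2}\right) + 11\right) \left(-580\right) = \left(- \frac{207}{2} + 11\right) \left(-580\right) = \left(- \frac{185}{2}\right) \left(-580\right) = 53650$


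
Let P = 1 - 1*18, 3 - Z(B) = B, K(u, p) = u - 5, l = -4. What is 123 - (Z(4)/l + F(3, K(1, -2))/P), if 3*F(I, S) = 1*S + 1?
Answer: 8343/68 ≈ 122.69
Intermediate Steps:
K(u, p) = -5 + u
F(I, S) = ⅓ + S/3 (F(I, S) = (1*S + 1)/3 = (S + 1)/3 = (1 + S)/3 = ⅓ + S/3)
Z(B) = 3 - B
P = -17 (P = 1 - 18 = -17)
123 - (Z(4)/l + F(3, K(1, -2))/P) = 123 - ((3 - 1*4)/(-4) + (⅓ + (-5 + 1)/3)/(-17)) = 123 - ((3 - 4)*(-¼) + (⅓ + (⅓)*(-4))*(-1/17)) = 123 - (-1*(-¼) + (⅓ - 4/3)*(-1/17)) = 123 - (¼ - 1*(-1/17)) = 123 - (¼ + 1/17) = 123 - 1*21/68 = 123 - 21/68 = 8343/68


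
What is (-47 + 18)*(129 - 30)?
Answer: -2871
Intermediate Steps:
(-47 + 18)*(129 - 30) = -29*99 = -2871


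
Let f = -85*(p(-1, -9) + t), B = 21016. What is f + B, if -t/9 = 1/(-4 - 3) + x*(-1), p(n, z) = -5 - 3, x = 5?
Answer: 124332/7 ≈ 17762.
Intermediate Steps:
p(n, z) = -8
t = 324/7 (t = -9*(1/(-4 - 3) + 5*(-1)) = -9*(1/(-7) - 5) = -9*(-1/7 - 5) = -9*(-36/7) = 324/7 ≈ 46.286)
f = -22780/7 (f = -85*(-8 + 324/7) = -85*268/7 = -22780/7 ≈ -3254.3)
f + B = -22780/7 + 21016 = 124332/7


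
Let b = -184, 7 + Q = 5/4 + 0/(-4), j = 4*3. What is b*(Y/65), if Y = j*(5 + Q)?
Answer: 1656/65 ≈ 25.477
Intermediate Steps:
j = 12
Q = -23/4 (Q = -7 + (5/4 + 0/(-4)) = -7 + (5*(¼) + 0*(-¼)) = -7 + (5/4 + 0) = -7 + 5/4 = -23/4 ≈ -5.7500)
Y = -9 (Y = 12*(5 - 23/4) = 12*(-¾) = -9)
b*(Y/65) = -(-1656)/65 = -184*(-9/65) = 1656/65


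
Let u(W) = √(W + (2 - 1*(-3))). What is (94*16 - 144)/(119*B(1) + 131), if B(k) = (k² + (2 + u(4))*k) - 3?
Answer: 170/61 ≈ 2.7869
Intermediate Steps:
u(W) = √(5 + W) (u(W) = √(W + (2 + 3)) = √(W + 5) = √(5 + W))
B(k) = -3 + k² + 5*k (B(k) = (k² + (2 + √(5 + 4))*k) - 3 = (k² + (2 + √9)*k) - 3 = (k² + (2 + 3)*k) - 3 = (k² + 5*k) - 3 = -3 + k² + 5*k)
(94*16 - 144)/(119*B(1) + 131) = (94*16 - 144)/(119*(-3 + 1² + 5*1) + 131) = (1504 - 144)/(119*(-3 + 1 + 5) + 131) = 1360/(119*3 + 131) = 1360/(357 + 131) = 1360/488 = 1360*(1/488) = 170/61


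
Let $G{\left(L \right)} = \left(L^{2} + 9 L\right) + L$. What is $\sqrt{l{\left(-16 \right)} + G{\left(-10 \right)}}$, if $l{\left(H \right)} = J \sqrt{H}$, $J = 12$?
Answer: $4 \sqrt{3} \sqrt{i} \approx 4.899 + 4.899 i$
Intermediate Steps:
$G{\left(L \right)} = L^{2} + 10 L$
$l{\left(H \right)} = 12 \sqrt{H}$
$\sqrt{l{\left(-16 \right)} + G{\left(-10 \right)}} = \sqrt{12 \sqrt{-16} - 10 \left(10 - 10\right)} = \sqrt{12 \cdot 4 i - 0} = \sqrt{48 i + 0} = \sqrt{48 i} = 4 \sqrt{3} \sqrt{i}$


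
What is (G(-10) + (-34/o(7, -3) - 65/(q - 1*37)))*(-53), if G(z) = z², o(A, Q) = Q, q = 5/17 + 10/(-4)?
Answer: -23948156/3999 ≈ -5988.5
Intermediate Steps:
q = -75/34 (q = 5*(1/17) + 10*(-¼) = 5/17 - 5/2 = -75/34 ≈ -2.2059)
(G(-10) + (-34/o(7, -3) - 65/(q - 1*37)))*(-53) = ((-10)² + (-34/(-3) - 65/(-75/34 - 1*37)))*(-53) = (100 + (-34*(-⅓) - 65/(-75/34 - 37)))*(-53) = (100 + (34/3 - 65/(-1333/34)))*(-53) = (100 + (34/3 - 65*(-34/1333)))*(-53) = (100 + (34/3 + 2210/1333))*(-53) = (100 + 51952/3999)*(-53) = (451852/3999)*(-53) = -23948156/3999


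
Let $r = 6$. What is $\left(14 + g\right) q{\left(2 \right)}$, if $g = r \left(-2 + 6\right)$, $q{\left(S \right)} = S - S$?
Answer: $0$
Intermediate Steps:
$q{\left(S \right)} = 0$
$g = 24$ ($g = 6 \left(-2 + 6\right) = 6 \cdot 4 = 24$)
$\left(14 + g\right) q{\left(2 \right)} = \left(14 + 24\right) 0 = 38 \cdot 0 = 0$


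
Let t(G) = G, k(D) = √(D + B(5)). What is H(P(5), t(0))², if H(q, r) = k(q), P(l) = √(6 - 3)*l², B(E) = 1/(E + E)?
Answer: ⅒ + 25*√3 ≈ 43.401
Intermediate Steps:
B(E) = 1/(2*E)
k(D) = √(⅒ + D) (k(D) = √(D + (½)/5) = √(D + (½)*(⅕)) = √(D + ⅒) = √(⅒ + D))
P(l) = √3*l²
H(q, r) = √(10 + 100*q)/10
H(P(5), t(0))² = (√(10 + 100*(√3*5²))/10)² = (√(10 + 100*(√3*25))/10)² = (√(10 + 100*(25*√3))/10)² = (√(10 + 2500*√3)/10)² = ⅒ + 25*√3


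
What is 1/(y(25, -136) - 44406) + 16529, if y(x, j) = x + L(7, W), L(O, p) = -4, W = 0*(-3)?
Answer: 733639664/44385 ≈ 16529.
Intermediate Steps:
W = 0
y(x, j) = -4 + x (y(x, j) = x - 4 = -4 + x)
1/(y(25, -136) - 44406) + 16529 = 1/((-4 + 25) - 44406) + 16529 = 1/(21 - 44406) + 16529 = 1/(-44385) + 16529 = -1/44385 + 16529 = 733639664/44385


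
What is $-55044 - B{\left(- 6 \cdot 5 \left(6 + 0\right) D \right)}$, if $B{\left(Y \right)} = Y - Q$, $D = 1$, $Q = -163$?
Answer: $-55027$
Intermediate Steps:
$B{\left(Y \right)} = 163 + Y$ ($B{\left(Y \right)} = Y - -163 = Y + 163 = 163 + Y$)
$-55044 - B{\left(- 6 \cdot 5 \left(6 + 0\right) D \right)} = -55044 - \left(163 + - 6 \cdot 5 \left(6 + 0\right) 1\right) = -55044 - \left(163 + - 6 \cdot 5 \cdot 6 \cdot 1\right) = -55044 - \left(163 + \left(-6\right) 30 \cdot 1\right) = -55044 - \left(163 - 180\right) = -55044 - -17 = -55044 + 17 = -55027$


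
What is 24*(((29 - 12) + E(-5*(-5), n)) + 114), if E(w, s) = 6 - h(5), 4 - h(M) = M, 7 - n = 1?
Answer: 3312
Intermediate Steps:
n = 6 (n = 7 - 1*1 = 7 - 1 = 6)
h(M) = 4 - M
E(w, s) = 7 (E(w, s) = 6 - (4 - 1*5) = 6 - (4 - 5) = 6 - 1*(-1) = 6 + 1 = 7)
24*(((29 - 12) + E(-5*(-5), n)) + 114) = 24*(((29 - 12) + 7) + 114) = 24*((17 + 7) + 114) = 24*(24 + 114) = 24*138 = 3312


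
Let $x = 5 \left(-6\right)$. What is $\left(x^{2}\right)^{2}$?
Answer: $810000$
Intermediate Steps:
$x = -30$
$\left(x^{2}\right)^{2} = \left(\left(-30\right)^{2}\right)^{2} = 900^{2} = 810000$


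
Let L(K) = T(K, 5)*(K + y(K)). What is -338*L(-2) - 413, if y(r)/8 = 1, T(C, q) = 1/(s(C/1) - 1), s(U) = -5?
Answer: -75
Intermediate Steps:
T(C, q) = -⅙ (T(C, q) = 1/(-5 - 1) = 1/(-6) = -⅙)
y(r) = 8 (y(r) = 8*1 = 8)
L(K) = -4/3 - K/6 (L(K) = -(K + 8)/6 = -(8 + K)/6 = -4/3 - K/6)
-338*L(-2) - 413 = -338*(-4/3 - ⅙*(-2)) - 413 = -338*(-4/3 + ⅓) - 413 = -338*(-1) - 413 = 338 - 413 = -75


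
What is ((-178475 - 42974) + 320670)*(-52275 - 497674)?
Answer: -54566489729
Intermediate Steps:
((-178475 - 42974) + 320670)*(-52275 - 497674) = (-221449 + 320670)*(-549949) = 99221*(-549949) = -54566489729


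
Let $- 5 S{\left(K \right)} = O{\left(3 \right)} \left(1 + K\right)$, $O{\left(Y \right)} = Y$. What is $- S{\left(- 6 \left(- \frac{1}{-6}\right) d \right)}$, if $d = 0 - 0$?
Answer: $\frac{3}{5} \approx 0.6$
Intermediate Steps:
$d = 0$ ($d = 0 + 0 = 0$)
$S{\left(K \right)} = - \frac{3}{5} - \frac{3 K}{5}$ ($S{\left(K \right)} = - \frac{3 \left(1 + K\right)}{5} = - \frac{3 + 3 K}{5} = - \frac{3}{5} - \frac{3 K}{5}$)
$- S{\left(- 6 \left(- \frac{1}{-6}\right) d \right)} = - (- \frac{3}{5} - \frac{3 - 6 \left(- \frac{1}{-6}\right) 0}{5}) = - (- \frac{3}{5} - \frac{3 - 6 \left(\left(-1\right) \left(- \frac{1}{6}\right)\right) 0}{5}) = - (- \frac{3}{5} - \frac{3 \left(-6\right) \frac{1}{6} \cdot 0}{5}) = - (- \frac{3}{5} - \frac{3 \left(\left(-1\right) 0\right)}{5}) = - (- \frac{3}{5} - 0) = - (- \frac{3}{5} + 0) = \left(-1\right) \left(- \frac{3}{5}\right) = \frac{3}{5}$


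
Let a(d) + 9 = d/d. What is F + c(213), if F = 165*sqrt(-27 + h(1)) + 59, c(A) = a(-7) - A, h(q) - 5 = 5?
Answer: -162 + 165*I*sqrt(17) ≈ -162.0 + 680.31*I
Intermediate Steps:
a(d) = -8 (a(d) = -9 + d/d = -9 + 1 = -8)
h(q) = 10 (h(q) = 5 + 5 = 10)
c(A) = -8 - A
F = 59 + 165*I*sqrt(17) (F = 165*sqrt(-27 + 10) + 59 = 165*sqrt(-17) + 59 = 165*(I*sqrt(17)) + 59 = 165*I*sqrt(17) + 59 = 59 + 165*I*sqrt(17) ≈ 59.0 + 680.31*I)
F + c(213) = (59 + 165*I*sqrt(17)) + (-8 - 1*213) = (59 + 165*I*sqrt(17)) + (-8 - 213) = (59 + 165*I*sqrt(17)) - 221 = -162 + 165*I*sqrt(17)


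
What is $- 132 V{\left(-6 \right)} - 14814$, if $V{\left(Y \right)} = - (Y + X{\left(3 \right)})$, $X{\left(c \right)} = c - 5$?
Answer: $-15870$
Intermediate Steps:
$X{\left(c \right)} = -5 + c$
$V{\left(Y \right)} = 2 - Y$ ($V{\left(Y \right)} = - (Y + \left(-5 + 3\right)) = - (Y - 2) = - (-2 + Y) = 2 - Y$)
$- 132 V{\left(-6 \right)} - 14814 = - 132 \left(2 - -6\right) - 14814 = - 132 \left(2 + 6\right) - 14814 = \left(-132\right) 8 - 14814 = -1056 - 14814 = -15870$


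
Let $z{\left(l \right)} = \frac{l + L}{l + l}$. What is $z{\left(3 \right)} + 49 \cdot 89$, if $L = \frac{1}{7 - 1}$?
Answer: $\frac{157015}{36} \approx 4361.5$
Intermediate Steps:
$L = \frac{1}{6} \approx 0.16667$
$z{\left(l \right)} = \frac{\frac{1}{6} + l}{2 l}$ ($z{\left(l \right)} = \frac{l + \frac{1}{6}}{l + l} = \frac{\frac{1}{6} + l}{2 l}$)
$z{\left(3 \right)} + 49 \cdot 89 = \frac{1 + 6 \cdot 3}{12 \cdot 3} + 49 \cdot 89 = \frac{1}{12} \cdot \frac{1}{3} \left(1 + 18\right) + 4361 = \frac{1}{12} \cdot \frac{1}{3} \cdot 19 + 4361 = \frac{19}{36} + 4361 = \frac{157015}{36}$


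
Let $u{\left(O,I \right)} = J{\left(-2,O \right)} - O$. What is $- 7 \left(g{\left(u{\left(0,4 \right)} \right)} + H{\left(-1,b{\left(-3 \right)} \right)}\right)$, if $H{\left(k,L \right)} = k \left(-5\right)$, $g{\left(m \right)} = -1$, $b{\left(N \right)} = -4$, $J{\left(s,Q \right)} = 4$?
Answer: $-28$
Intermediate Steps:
$u{\left(O,I \right)} = 4 - O$
$H{\left(k,L \right)} = - 5 k$
$- 7 \left(g{\left(u{\left(0,4 \right)} \right)} + H{\left(-1,b{\left(-3 \right)} \right)}\right) = - 7 \left(-1 - -5\right) = - 7 \left(-1 + 5\right) = \left(-7\right) 4 = -28$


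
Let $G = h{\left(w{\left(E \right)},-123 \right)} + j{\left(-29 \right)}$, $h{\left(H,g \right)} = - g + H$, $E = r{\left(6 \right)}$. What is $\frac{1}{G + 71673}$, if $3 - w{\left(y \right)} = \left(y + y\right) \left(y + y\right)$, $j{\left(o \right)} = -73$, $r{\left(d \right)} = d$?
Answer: $\frac{1}{71582} \approx 1.397 \cdot 10^{-5}$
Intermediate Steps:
$E = 6$
$w{\left(y \right)} = 3 - 4 y^{2}$ ($w{\left(y \right)} = 3 - \left(y + y\right) \left(y + y\right) = 3 - 2 y 2 y = 3 - 4 y^{2}$)
$h{\left(H,g \right)} = H - g$
$G = -91$ ($G = \left(\left(3 - 4 \cdot 6^{2}\right) - -123\right) - 73 = \left(\left(3 - 144\right) + 123\right) - 73 = \left(-141 + 123\right) - 73 = -18 - 73 = -91$)
$\frac{1}{G + 71673} = \frac{1}{-91 + 71673} = \frac{1}{71582}$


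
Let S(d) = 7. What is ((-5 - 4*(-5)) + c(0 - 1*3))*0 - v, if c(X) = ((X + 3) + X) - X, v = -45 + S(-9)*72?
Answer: -459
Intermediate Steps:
v = 459 (v = -45 + 7*72 = -45 + 504 = 459)
c(X) = 3 + X (c(X) = ((3 + X) + X) - X = (3 + 2*X) - X = 3 + X)
((-5 - 4*(-5)) + c(0 - 1*3))*0 - v = ((-5 - 4*(-5)) + (3 + (0 - 1*3)))*0 - 1*459 = ((-5 + 20) + (3 + (0 - 3)))*0 - 459 = (15 + (3 - 3))*0 - 459 = (15 + 0)*0 - 459 = 15*0 - 459 = 0 - 459 = -459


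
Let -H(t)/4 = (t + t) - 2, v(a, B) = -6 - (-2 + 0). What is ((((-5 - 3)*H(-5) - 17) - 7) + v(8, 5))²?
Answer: 169744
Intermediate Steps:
v(a, B) = -4 (v(a, B) = -6 - 1*(-2) = -6 + 2 = -4)
H(t) = 8 - 8*t (H(t) = -4*((t + t) - 2) = -4*(2*t - 2) = -4*(-2 + 2*t) = 8 - 8*t)
((((-5 - 3)*H(-5) - 17) - 7) + v(8, 5))² = ((((-5 - 3)*(8 - 8*(-5)) - 17) - 7) - 4)² = (((-8*(8 + 40) - 17) - 7) - 4)² = (((-8*48 - 17) - 7) - 4)² = (((-384 - 17) - 7) - 4)² = ((-401 - 7) - 4)² = (-408 - 4)² = (-412)² = 169744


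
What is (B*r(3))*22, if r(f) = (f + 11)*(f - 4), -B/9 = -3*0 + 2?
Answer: 5544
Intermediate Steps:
B = -18 (B = -9*(-3*0 + 2) = -9*(0 + 2) = -9*2 = -18)
r(f) = (-4 + f)*(11 + f) (r(f) = (11 + f)*(-4 + f) = (-4 + f)*(11 + f))
(B*r(3))*22 = -18*(-44 + 3**2 + 7*3)*22 = -18*(-44 + 9 + 21)*22 = -18*(-14)*22 = 252*22 = 5544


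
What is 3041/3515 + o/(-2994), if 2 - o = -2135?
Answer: 1593199/10523910 ≈ 0.15139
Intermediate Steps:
o = 2137 (o = 2 - 1*(-2135) = 2 + 2135 = 2137)
3041/3515 + o/(-2994) = 3041/3515 + 2137/(-2994) = 3041*(1/3515) + 2137*(-1/2994) = 3041/3515 - 2137/2994 = 1593199/10523910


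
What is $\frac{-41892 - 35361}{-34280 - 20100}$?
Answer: $\frac{77253}{54380} \approx 1.4206$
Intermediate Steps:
$\frac{-41892 - 35361}{-34280 - 20100} = - \frac{77253}{-54380} = \left(-77253\right) \left(- \frac{1}{54380}\right) = \frac{77253}{54380}$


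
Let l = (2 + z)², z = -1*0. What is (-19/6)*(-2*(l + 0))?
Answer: 76/3 ≈ 25.333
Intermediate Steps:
z = 0
l = 4 (l = (2 + 0)² = 2² = 4)
(-19/6)*(-2*(l + 0)) = (-19/6)*(-2*(4 + 0)) = (-19*⅙)*(-2*4) = -19/6*(-8) = 76/3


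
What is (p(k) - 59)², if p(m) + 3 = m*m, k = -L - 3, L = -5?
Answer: 3364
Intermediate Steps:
k = 2 (k = -1*(-5) - 3 = 5 - 3 = 2)
p(m) = -3 + m² (p(m) = -3 + m*m = -3 + m²)
(p(k) - 59)² = ((-3 + 2²) - 59)² = ((-3 + 4) - 59)² = (1 - 59)² = (-58)² = 3364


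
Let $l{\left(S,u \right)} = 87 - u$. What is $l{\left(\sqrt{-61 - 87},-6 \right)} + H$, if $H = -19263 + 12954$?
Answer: $-6216$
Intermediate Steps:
$H = -6309$
$l{\left(\sqrt{-61 - 87},-6 \right)} + H = \left(87 - -6\right) - 6309 = \left(87 + 6\right) - 6309 = 93 - 6309 = -6216$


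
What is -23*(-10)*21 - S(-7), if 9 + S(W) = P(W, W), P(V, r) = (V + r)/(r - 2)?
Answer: 43537/9 ≈ 4837.4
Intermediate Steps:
P(V, r) = (V + r)/(-2 + r)
S(W) = -9 + 2*W/(-2 + W) (S(W) = -9 + (W + W)/(-2 + W) = -9 + (2*W)/(-2 + W) = -9 + 2*W/(-2 + W))
-23*(-10)*21 - S(-7) = -23*(-10)*21 - (18 - 7*(-7))/(-2 - 7) = 230*21 - (18 + 49)/(-9) = 4830 - (-1)*67/9 = 4830 - 1*(-67/9) = 4830 + 67/9 = 43537/9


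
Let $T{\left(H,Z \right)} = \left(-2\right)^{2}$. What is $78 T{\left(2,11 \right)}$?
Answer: $312$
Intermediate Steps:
$T{\left(H,Z \right)} = 4$
$78 T{\left(2,11 \right)} = 78 \cdot 4 = 312$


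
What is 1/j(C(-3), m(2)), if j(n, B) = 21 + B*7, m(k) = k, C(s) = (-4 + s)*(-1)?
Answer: 1/35 ≈ 0.028571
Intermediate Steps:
C(s) = 4 - s
j(n, B) = 21 + 7*B
1/j(C(-3), m(2)) = 1/(21 + 7*2) = 1/(21 + 14) = 1/35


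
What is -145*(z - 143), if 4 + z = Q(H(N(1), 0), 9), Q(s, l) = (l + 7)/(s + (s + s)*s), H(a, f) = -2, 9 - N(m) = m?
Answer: 62785/3 ≈ 20928.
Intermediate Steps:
N(m) = 9 - m
Q(s, l) = (7 + l)/(s + 2*s²) (Q(s, l) = (7 + l)/(s + (2*s)*s) = (7 + l)/(s + 2*s²))
z = -4/3 (z = -4 + (7 + 9)/((-2)*(1 + 2*(-2))) = -4 - ½*16/(1 - 4) = -4 - ½*16/(-3) = -4 - ½*(-⅓)*16 = -4 + 8/3 = -4/3 ≈ -1.3333)
-145*(z - 143) = -145*(-4/3 - 143) = -145*(-433/3) = 62785/3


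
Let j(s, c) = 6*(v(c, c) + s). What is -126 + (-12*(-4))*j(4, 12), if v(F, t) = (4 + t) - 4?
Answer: 4482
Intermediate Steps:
v(F, t) = t
j(s, c) = 6*c + 6*s (j(s, c) = 6*(c + s) = 6*c + 6*s)
-126 + (-12*(-4))*j(4, 12) = -126 + (-12*(-4))*(6*12 + 6*4) = -126 + 48*(72 + 24) = -126 + 48*96 = -126 + 4608 = 4482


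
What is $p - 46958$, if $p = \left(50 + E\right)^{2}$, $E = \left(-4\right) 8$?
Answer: $-46634$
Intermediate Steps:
$E = -32$
$p = 324$ ($p = \left(50 - 32\right)^{2} = 18^{2} = 324$)
$p - 46958 = 324 - 46958 = -46634$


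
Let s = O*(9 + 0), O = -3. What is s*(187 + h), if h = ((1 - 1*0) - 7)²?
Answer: -6021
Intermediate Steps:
s = -27 (s = -3*(9 + 0) = -3*9 = -27)
h = 36 (h = ((1 + 0) - 7)² = (1 - 7)² = (-6)² = 36)
s*(187 + h) = -27*(187 + 36) = -27*223 = -6021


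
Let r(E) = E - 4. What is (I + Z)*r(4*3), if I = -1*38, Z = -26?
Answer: -512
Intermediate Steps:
r(E) = -4 + E
I = -38
(I + Z)*r(4*3) = (-38 - 26)*(-4 + 4*3) = -64*(-4 + 12) = -64*8 = -512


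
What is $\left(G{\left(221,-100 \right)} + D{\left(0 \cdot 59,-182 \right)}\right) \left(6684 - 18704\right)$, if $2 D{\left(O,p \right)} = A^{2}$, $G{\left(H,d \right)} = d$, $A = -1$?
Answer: $1195990$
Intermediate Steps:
$D{\left(O,p \right)} = \frac{1}{2}$ ($D{\left(O,p \right)} = \frac{\left(-1\right)^{2}}{2} = \frac{1}{2} \cdot 1 = \frac{1}{2}$)
$\left(G{\left(221,-100 \right)} + D{\left(0 \cdot 59,-182 \right)}\right) \left(6684 - 18704\right) = \left(-100 + \frac{1}{2}\right) \left(6684 - 18704\right) = \left(- \frac{199}{2}\right) \left(-12020\right) = 1195990$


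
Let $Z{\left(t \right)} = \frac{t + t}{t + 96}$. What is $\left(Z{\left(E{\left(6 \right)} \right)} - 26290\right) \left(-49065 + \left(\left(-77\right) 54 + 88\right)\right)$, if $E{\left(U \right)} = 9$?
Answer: $\frac{9778370288}{7} \approx 1.3969 \cdot 10^{9}$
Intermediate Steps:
$Z{\left(t \right)} = \frac{2 t}{96 + t}$
$\left(Z{\left(E{\left(6 \right)} \right)} - 26290\right) \left(-49065 + \left(\left(-77\right) 54 + 88\right)\right) = \left(2 \cdot 9 \frac{1}{96 + 9} - 26290\right) \left(-49065 + \left(\left(-77\right) 54 + 88\right)\right) = \left(2 \cdot 9 \cdot \frac{1}{105} - 26290\right) \left(-49065 + \left(-4158 + 88\right)\right) = \left(2 \cdot 9 \cdot \frac{1}{105} - 26290\right) \left(-49065 - 4070\right) = \left(\frac{6}{35} - 26290\right) \left(-53135\right) = \left(- \frac{920144}{35}\right) \left(-53135\right) = \frac{9778370288}{7}$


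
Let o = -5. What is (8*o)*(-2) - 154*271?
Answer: -41654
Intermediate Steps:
(8*o)*(-2) - 154*271 = (8*(-5))*(-2) - 154*271 = -40*(-2) - 41734 = 80 - 41734 = -41654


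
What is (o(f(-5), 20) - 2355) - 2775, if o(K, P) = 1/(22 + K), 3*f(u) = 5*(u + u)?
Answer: -82077/16 ≈ -5129.8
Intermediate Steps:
f(u) = 10*u/3 (f(u) = (5*(u + u))/3 = (5*(2*u))/3 = (10*u)/3 = 10*u/3)
(o(f(-5), 20) - 2355) - 2775 = (1/(22 + (10/3)*(-5)) - 2355) - 2775 = (1/(22 - 50/3) - 2355) - 2775 = (1/(16/3) - 2355) - 2775 = (3/16 - 2355) - 2775 = -37677/16 - 2775 = -82077/16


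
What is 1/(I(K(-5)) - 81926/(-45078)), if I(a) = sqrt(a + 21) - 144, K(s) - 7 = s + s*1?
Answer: -72229673967/10260656733031 - 1524019563*sqrt(2)/10260656733031 ≈ -0.0072495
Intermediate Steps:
K(s) = 7 + 2*s (K(s) = 7 + (s + s*1) = 7 + (s + s) = 7 + 2*s)
I(a) = -144 + sqrt(21 + a) (I(a) = sqrt(21 + a) - 144 = -144 + sqrt(21 + a))
1/(I(K(-5)) - 81926/(-45078)) = 1/((-144 + sqrt(21 + (7 + 2*(-5)))) - 81926/(-45078)) = 1/((-144 + sqrt(21 + (7 - 10))) - 81926*(-1/45078)) = 1/((-144 + sqrt(21 - 3)) + 40963/22539) = 1/((-144 + sqrt(18)) + 40963/22539) = 1/((-144 + 3*sqrt(2)) + 40963/22539) = 1/(-3204653/22539 + 3*sqrt(2))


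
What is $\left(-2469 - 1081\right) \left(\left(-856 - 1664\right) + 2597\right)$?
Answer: $-273350$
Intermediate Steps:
$\left(-2469 - 1081\right) \left(\left(-856 - 1664\right) + 2597\right) = - 3550 \left(-2520 + 2597\right) = \left(-3550\right) 77 = -273350$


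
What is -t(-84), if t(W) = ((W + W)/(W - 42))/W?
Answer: 1/63 ≈ 0.015873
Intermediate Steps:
t(W) = 2/(-42 + W) (t(W) = ((2*W)/(-42 + W))/W = (2*W/(-42 + W))/W = 2/(-42 + W))
-t(-84) = -2/(-42 - 84) = -2/(-126) = -2*(-1)/126 = -1*(-1/63) = 1/63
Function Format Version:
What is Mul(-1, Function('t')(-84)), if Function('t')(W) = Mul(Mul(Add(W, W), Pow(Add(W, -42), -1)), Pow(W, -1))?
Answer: Rational(1, 63) ≈ 0.015873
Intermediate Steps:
Function('t')(W) = Mul(2, Pow(Add(-42, W), -1)) (Function('t')(W) = Mul(Mul(Mul(2, W), Pow(Add(-42, W), -1)), Pow(W, -1)) = Mul(Mul(2, W, Pow(Add(-42, W), -1)), Pow(W, -1)) = Mul(2, Pow(Add(-42, W), -1)))
Mul(-1, Function('t')(-84)) = Mul(-1, Mul(2, Pow(Add(-42, -84), -1))) = Mul(-1, Mul(2, Pow(-126, -1))) = Mul(-1, Mul(2, Rational(-1, 126))) = Mul(-1, Rational(-1, 63)) = Rational(1, 63)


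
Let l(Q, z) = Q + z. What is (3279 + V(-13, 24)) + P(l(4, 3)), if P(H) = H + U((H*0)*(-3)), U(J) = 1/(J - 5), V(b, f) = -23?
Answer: 16314/5 ≈ 3262.8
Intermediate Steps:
U(J) = 1/(-5 + J)
P(H) = -⅕ + H (P(H) = H + 1/(-5 + (H*0)*(-3)) = H + 1/(-5 + 0*(-3)) = H + 1/(-5 + 0) = H + 1/(-5) = H - ⅕ = -⅕ + H)
(3279 + V(-13, 24)) + P(l(4, 3)) = (3279 - 23) + (-⅕ + (4 + 3)) = 3256 + (-⅕ + 7) = 3256 + 34/5 = 16314/5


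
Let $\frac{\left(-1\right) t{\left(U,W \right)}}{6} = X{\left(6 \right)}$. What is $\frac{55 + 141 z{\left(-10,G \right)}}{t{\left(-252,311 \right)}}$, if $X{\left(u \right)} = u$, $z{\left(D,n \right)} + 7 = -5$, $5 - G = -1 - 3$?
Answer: $\frac{1637}{36} \approx 45.472$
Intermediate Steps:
$G = 9$ ($G = 5 - \left(-1 - 3\right) = 5 - -4 = 5 + 4 = 9$)
$z{\left(D,n \right)} = -12$ ($z{\left(D,n \right)} = -7 - 5 = -12$)
$t{\left(U,W \right)} = -36$ ($t{\left(U,W \right)} = \left(-6\right) 6 = -36$)
$\frac{55 + 141 z{\left(-10,G \right)}}{t{\left(-252,311 \right)}} = \frac{55 + 141 \left(-12\right)}{-36} = \left(55 - 1692\right) \left(- \frac{1}{36}\right) = \left(-1637\right) \left(- \frac{1}{36}\right) = \frac{1637}{36}$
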